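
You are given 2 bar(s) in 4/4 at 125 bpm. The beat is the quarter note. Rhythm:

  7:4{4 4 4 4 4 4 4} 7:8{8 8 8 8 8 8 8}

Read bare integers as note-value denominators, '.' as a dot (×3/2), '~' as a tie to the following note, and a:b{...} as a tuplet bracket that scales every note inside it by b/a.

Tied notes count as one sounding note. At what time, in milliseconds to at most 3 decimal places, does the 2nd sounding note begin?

note 2 onset = 4/7b = 274.286ms

1. 0.0ms @ 0 + 274.286ms (4/7)
2. 274.286ms @ 4/7 + 274.286ms (4/7)
3. 548.571ms @ 8/7 + 274.286ms (4/7)
4. 822.857ms @ 12/7 + 274.286ms (4/7)
5. 1097.143ms @ 16/7 + 274.286ms (4/7)
6. 1371.429ms @ 20/7 + 274.286ms (4/7)
7. 1645.714ms @ 24/7 + 274.286ms (4/7)
8. 1920.0ms @ 4 + 274.286ms (4/7)
9. 2194.286ms @ 32/7 + 274.286ms (4/7)
10. 2468.571ms @ 36/7 + 274.286ms (4/7)
11. 2742.857ms @ 40/7 + 274.286ms (4/7)
12. 3017.143ms @ 44/7 + 274.286ms (4/7)
13. 3291.429ms @ 48/7 + 274.286ms (4/7)
14. 3565.714ms @ 52/7 + 274.286ms (4/7)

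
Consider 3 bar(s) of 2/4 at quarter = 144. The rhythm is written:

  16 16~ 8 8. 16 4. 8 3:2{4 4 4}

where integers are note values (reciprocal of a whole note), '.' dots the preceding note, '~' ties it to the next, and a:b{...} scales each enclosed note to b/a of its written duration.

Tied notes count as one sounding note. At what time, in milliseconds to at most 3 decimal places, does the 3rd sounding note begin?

1. 0.0ms @ 0 + 104.167ms (1/4)
2. 104.167ms @ 1/4 + 312.5ms (3/4)
3. 416.667ms @ 1 + 312.5ms (3/4)
4. 729.167ms @ 7/4 + 104.167ms (1/4)
5. 833.333ms @ 2 + 625.0ms (3/2)
6. 1458.333ms @ 7/2 + 208.333ms (1/2)
7. 1666.667ms @ 4 + 277.778ms (2/3)
8. 1944.444ms @ 14/3 + 277.778ms (2/3)
9. 2222.222ms @ 16/3 + 277.778ms (2/3)

note 3 onset = 1b = 416.667ms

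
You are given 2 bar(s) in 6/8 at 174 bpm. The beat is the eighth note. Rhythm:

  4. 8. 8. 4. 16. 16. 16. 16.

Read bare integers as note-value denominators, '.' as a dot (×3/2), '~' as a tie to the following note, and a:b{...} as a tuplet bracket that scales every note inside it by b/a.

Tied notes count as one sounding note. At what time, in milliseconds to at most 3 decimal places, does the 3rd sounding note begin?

1. 0.0ms @ 0 + 1034.483ms (3)
2. 1034.483ms @ 3 + 517.241ms (3/2)
3. 1551.724ms @ 9/2 + 517.241ms (3/2)
4. 2068.966ms @ 6 + 1034.483ms (3)
5. 3103.448ms @ 9 + 258.621ms (3/4)
6. 3362.069ms @ 39/4 + 258.621ms (3/4)
7. 3620.69ms @ 21/2 + 258.621ms (3/4)
8. 3879.31ms @ 45/4 + 258.621ms (3/4)

note 3 onset = 9/2b = 1551.724ms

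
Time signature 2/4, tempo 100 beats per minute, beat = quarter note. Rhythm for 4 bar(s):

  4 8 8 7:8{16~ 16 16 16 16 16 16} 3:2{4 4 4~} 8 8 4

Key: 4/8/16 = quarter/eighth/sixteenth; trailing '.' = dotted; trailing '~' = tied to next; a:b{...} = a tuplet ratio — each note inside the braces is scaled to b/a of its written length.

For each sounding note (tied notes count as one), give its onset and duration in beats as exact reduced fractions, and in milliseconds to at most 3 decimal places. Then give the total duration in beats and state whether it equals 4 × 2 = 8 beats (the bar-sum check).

1) 0.0ms=0b +600.0ms=1b
2) 600.0ms=1b +300.0ms=1/2b
3) 900.0ms=3/2b +300.0ms=1/2b
4) 1200.0ms=2b +342.857ms=4/7b
5) 1542.857ms=18/7b +171.429ms=2/7b
6) 1714.286ms=20/7b +171.429ms=2/7b
7) 1885.714ms=22/7b +171.429ms=2/7b
8) 2057.143ms=24/7b +171.429ms=2/7b
9) 2228.571ms=26/7b +171.429ms=2/7b
10) 2400.0ms=4b +400.0ms=2/3b
11) 2800.0ms=14/3b +400.0ms=2/3b
12) 3200.0ms=16/3b +700.0ms=7/6b
13) 3900.0ms=13/2b +300.0ms=1/2b
14) 4200.0ms=7b +600.0ms=1b
Σ=8b of 8 (100bpm 2/4) — PASS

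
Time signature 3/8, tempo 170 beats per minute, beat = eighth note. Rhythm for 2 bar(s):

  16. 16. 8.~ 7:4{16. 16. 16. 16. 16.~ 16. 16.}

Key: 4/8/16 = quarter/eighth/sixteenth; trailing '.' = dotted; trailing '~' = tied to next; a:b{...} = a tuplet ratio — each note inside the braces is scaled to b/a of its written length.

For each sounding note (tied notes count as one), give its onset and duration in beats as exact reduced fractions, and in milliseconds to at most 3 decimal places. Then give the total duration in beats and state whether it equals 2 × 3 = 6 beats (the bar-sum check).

1) 0.0ms=0b +264.706ms=3/4b
2) 264.706ms=3/4b +264.706ms=3/4b
3) 529.412ms=3/2b +680.672ms=27/14b
4) 1210.084ms=24/7b +151.261ms=3/7b
5) 1361.345ms=27/7b +151.261ms=3/7b
6) 1512.605ms=30/7b +151.261ms=3/7b
7) 1663.866ms=33/7b +302.521ms=6/7b
8) 1966.387ms=39/7b +151.261ms=3/7b
Σ=6b of 6 (170bpm 3/8) — PASS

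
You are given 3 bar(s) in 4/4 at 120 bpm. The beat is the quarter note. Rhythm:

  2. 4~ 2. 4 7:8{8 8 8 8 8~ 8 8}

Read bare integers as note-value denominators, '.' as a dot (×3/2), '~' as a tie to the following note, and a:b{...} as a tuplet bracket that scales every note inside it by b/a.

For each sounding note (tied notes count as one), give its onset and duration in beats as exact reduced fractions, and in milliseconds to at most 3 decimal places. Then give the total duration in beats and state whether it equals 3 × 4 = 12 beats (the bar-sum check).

1) 0.0ms=0b +1500.0ms=3b
2) 1500.0ms=3b +2000.0ms=4b
3) 3500.0ms=7b +500.0ms=1b
4) 4000.0ms=8b +285.714ms=4/7b
5) 4285.714ms=60/7b +285.714ms=4/7b
6) 4571.429ms=64/7b +285.714ms=4/7b
7) 4857.143ms=68/7b +285.714ms=4/7b
8) 5142.857ms=72/7b +571.429ms=8/7b
9) 5714.286ms=80/7b +285.714ms=4/7b
Σ=12b of 12 (120bpm 4/4) — PASS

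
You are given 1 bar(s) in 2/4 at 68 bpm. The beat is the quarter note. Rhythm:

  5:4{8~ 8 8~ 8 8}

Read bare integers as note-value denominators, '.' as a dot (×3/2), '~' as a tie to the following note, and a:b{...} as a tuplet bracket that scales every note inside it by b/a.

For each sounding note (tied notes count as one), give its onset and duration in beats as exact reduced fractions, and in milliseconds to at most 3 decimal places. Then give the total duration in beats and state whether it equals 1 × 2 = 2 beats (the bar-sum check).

1) 0.0ms=0b +705.882ms=4/5b
2) 705.882ms=4/5b +705.882ms=4/5b
3) 1411.765ms=8/5b +352.941ms=2/5b
Σ=2b of 2 (68bpm 2/4) — PASS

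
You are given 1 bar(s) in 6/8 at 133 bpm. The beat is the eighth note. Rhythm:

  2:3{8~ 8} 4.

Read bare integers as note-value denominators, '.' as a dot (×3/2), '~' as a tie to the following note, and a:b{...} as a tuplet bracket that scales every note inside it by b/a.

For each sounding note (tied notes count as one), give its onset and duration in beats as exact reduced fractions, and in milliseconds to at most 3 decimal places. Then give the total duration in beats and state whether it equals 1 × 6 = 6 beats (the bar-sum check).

1) 0.0ms=0b +1353.383ms=3b
2) 1353.383ms=3b +1353.383ms=3b
Σ=6b of 6 (133bpm 6/8) — PASS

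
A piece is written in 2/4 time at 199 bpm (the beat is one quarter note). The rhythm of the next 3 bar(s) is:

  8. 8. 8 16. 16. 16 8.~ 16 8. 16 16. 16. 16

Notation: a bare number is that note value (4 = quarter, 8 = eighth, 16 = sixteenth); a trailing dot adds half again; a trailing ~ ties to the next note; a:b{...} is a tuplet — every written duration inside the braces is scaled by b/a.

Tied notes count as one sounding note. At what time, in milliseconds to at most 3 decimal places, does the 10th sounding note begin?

note 10 onset = 5b = 1507.538ms

1. 0.0ms @ 0 + 226.131ms (3/4)
2. 226.131ms @ 3/4 + 226.131ms (3/4)
3. 452.261ms @ 3/2 + 150.754ms (1/2)
4. 603.015ms @ 2 + 113.065ms (3/8)
5. 716.08ms @ 19/8 + 113.065ms (3/8)
6. 829.146ms @ 11/4 + 75.377ms (1/4)
7. 904.523ms @ 3 + 301.508ms (1)
8. 1206.03ms @ 4 + 226.131ms (3/4)
9. 1432.161ms @ 19/4 + 75.377ms (1/4)
10. 1507.538ms @ 5 + 113.065ms (3/8)
11. 1620.603ms @ 43/8 + 113.065ms (3/8)
12. 1733.668ms @ 23/4 + 75.377ms (1/4)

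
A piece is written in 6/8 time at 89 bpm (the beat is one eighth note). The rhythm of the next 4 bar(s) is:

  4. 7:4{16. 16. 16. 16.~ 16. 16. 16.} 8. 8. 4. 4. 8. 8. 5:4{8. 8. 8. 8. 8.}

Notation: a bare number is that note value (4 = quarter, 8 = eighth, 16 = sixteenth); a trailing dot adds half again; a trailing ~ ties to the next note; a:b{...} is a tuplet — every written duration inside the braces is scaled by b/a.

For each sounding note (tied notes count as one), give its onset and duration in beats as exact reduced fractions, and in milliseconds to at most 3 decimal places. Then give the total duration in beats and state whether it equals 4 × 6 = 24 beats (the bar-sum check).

1) 0.0ms=0b +2022.472ms=3b
2) 2022.472ms=3b +288.925ms=3/7b
3) 2311.396ms=24/7b +288.925ms=3/7b
4) 2600.321ms=27/7b +288.925ms=3/7b
5) 2889.246ms=30/7b +577.849ms=6/7b
6) 3467.095ms=36/7b +288.925ms=3/7b
7) 3756.019ms=39/7b +288.925ms=3/7b
8) 4044.944ms=6b +1011.236ms=3/2b
9) 5056.18ms=15/2b +1011.236ms=3/2b
10) 6067.416ms=9b +2022.472ms=3b
11) 8089.888ms=12b +2022.472ms=3b
12) 10112.36ms=15b +1011.236ms=3/2b
13) 11123.596ms=33/2b +1011.236ms=3/2b
14) 12134.831ms=18b +808.989ms=6/5b
15) 12943.82ms=96/5b +808.989ms=6/5b
16) 13752.809ms=102/5b +808.989ms=6/5b
17) 14561.798ms=108/5b +808.989ms=6/5b
18) 15370.787ms=114/5b +808.989ms=6/5b
Σ=24b of 24 (89bpm 6/8) — PASS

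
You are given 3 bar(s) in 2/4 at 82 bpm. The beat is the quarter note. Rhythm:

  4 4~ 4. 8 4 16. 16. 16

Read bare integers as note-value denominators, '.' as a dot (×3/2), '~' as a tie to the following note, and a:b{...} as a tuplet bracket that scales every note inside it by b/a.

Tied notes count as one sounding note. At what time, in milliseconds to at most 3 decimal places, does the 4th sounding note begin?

note 4 onset = 4b = 2926.829ms

1. 0.0ms @ 0 + 731.707ms (1)
2. 731.707ms @ 1 + 1829.268ms (5/2)
3. 2560.976ms @ 7/2 + 365.854ms (1/2)
4. 2926.829ms @ 4 + 731.707ms (1)
5. 3658.537ms @ 5 + 274.39ms (3/8)
6. 3932.927ms @ 43/8 + 274.39ms (3/8)
7. 4207.317ms @ 23/4 + 182.927ms (1/4)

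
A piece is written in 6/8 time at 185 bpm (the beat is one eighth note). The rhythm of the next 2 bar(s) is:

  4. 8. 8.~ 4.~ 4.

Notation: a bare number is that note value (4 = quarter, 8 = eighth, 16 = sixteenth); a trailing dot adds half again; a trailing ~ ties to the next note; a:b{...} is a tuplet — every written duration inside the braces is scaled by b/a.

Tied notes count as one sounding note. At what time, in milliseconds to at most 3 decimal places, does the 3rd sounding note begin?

note 3 onset = 9/2b = 1459.459ms

1. 0.0ms @ 0 + 972.973ms (3)
2. 972.973ms @ 3 + 486.486ms (3/2)
3. 1459.459ms @ 9/2 + 2432.432ms (15/2)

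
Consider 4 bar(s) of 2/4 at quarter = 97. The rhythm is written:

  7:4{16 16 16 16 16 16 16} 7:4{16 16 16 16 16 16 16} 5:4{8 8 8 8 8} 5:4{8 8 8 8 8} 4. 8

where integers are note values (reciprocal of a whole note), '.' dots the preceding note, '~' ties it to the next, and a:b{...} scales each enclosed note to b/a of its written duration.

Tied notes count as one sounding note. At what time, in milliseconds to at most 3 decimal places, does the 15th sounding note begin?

1. 0.0ms @ 0 + 88.365ms (1/7)
2. 88.365ms @ 1/7 + 88.365ms (1/7)
3. 176.73ms @ 2/7 + 88.365ms (1/7)
4. 265.096ms @ 3/7 + 88.365ms (1/7)
5. 353.461ms @ 4/7 + 88.365ms (1/7)
6. 441.826ms @ 5/7 + 88.365ms (1/7)
7. 530.191ms @ 6/7 + 88.365ms (1/7)
8. 618.557ms @ 1 + 88.365ms (1/7)
9. 706.922ms @ 8/7 + 88.365ms (1/7)
10. 795.287ms @ 9/7 + 88.365ms (1/7)
11. 883.652ms @ 10/7 + 88.365ms (1/7)
12. 972.018ms @ 11/7 + 88.365ms (1/7)
13. 1060.383ms @ 12/7 + 88.365ms (1/7)
14. 1148.748ms @ 13/7 + 88.365ms (1/7)
15. 1237.113ms @ 2 + 247.423ms (2/5)
16. 1484.536ms @ 12/5 + 247.423ms (2/5)
17. 1731.959ms @ 14/5 + 247.423ms (2/5)
18. 1979.381ms @ 16/5 + 247.423ms (2/5)
19. 2226.804ms @ 18/5 + 247.423ms (2/5)
20. 2474.227ms @ 4 + 247.423ms (2/5)
21. 2721.649ms @ 22/5 + 247.423ms (2/5)
22. 2969.072ms @ 24/5 + 247.423ms (2/5)
23. 3216.495ms @ 26/5 + 247.423ms (2/5)
24. 3463.918ms @ 28/5 + 247.423ms (2/5)
25. 3711.34ms @ 6 + 927.835ms (3/2)
26. 4639.175ms @ 15/2 + 309.278ms (1/2)

note 15 onset = 2b = 1237.113ms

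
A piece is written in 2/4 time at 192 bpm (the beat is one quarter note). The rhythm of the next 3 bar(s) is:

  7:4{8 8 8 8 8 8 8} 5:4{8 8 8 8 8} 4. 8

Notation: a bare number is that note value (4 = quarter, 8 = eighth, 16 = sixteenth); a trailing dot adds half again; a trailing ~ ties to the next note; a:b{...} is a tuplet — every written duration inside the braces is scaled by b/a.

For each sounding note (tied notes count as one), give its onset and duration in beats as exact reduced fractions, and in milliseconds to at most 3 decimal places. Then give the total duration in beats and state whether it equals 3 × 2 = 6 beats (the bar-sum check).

1) 0.0ms=0b +89.286ms=2/7b
2) 89.286ms=2/7b +89.286ms=2/7b
3) 178.571ms=4/7b +89.286ms=2/7b
4) 267.857ms=6/7b +89.286ms=2/7b
5) 357.143ms=8/7b +89.286ms=2/7b
6) 446.429ms=10/7b +89.286ms=2/7b
7) 535.714ms=12/7b +89.286ms=2/7b
8) 625.0ms=2b +125.0ms=2/5b
9) 750.0ms=12/5b +125.0ms=2/5b
10) 875.0ms=14/5b +125.0ms=2/5b
11) 1000.0ms=16/5b +125.0ms=2/5b
12) 1125.0ms=18/5b +125.0ms=2/5b
13) 1250.0ms=4b +468.75ms=3/2b
14) 1718.75ms=11/2b +156.25ms=1/2b
Σ=6b of 6 (192bpm 2/4) — PASS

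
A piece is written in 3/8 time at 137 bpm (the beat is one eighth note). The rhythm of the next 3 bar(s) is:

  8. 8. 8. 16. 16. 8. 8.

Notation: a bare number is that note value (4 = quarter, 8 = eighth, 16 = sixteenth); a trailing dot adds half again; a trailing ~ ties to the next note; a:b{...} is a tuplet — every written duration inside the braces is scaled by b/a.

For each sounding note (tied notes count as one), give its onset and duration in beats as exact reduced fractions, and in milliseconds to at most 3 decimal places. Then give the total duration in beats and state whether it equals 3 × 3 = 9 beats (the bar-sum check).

1) 0.0ms=0b +656.934ms=3/2b
2) 656.934ms=3/2b +656.934ms=3/2b
3) 1313.869ms=3b +656.934ms=3/2b
4) 1970.803ms=9/2b +328.467ms=3/4b
5) 2299.27ms=21/4b +328.467ms=3/4b
6) 2627.737ms=6b +656.934ms=3/2b
7) 3284.672ms=15/2b +656.934ms=3/2b
Σ=9b of 9 (137bpm 3/8) — PASS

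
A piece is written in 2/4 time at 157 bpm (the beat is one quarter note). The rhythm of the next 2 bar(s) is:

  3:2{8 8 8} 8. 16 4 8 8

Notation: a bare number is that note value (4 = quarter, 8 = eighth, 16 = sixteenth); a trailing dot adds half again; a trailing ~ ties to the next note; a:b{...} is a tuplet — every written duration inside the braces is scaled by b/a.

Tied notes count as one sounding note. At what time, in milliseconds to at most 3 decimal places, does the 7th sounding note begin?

note 7 onset = 3b = 1146.497ms

1. 0.0ms @ 0 + 127.389ms (1/3)
2. 127.389ms @ 1/3 + 127.389ms (1/3)
3. 254.777ms @ 2/3 + 127.389ms (1/3)
4. 382.166ms @ 1 + 286.624ms (3/4)
5. 668.79ms @ 7/4 + 95.541ms (1/4)
6. 764.331ms @ 2 + 382.166ms (1)
7. 1146.497ms @ 3 + 191.083ms (1/2)
8. 1337.58ms @ 7/2 + 191.083ms (1/2)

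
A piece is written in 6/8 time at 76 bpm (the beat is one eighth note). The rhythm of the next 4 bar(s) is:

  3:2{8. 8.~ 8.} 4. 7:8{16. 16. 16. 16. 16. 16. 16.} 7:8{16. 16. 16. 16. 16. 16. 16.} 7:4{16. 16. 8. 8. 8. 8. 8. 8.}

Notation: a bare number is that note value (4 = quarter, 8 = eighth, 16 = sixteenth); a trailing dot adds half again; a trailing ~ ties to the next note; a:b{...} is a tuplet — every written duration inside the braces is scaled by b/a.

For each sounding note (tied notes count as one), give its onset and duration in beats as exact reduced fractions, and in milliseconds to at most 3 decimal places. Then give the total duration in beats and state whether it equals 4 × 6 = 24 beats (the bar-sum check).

1) 0.0ms=0b +789.474ms=1b
2) 789.474ms=1b +1578.947ms=2b
3) 2368.421ms=3b +2368.421ms=3b
4) 4736.842ms=6b +676.692ms=6/7b
5) 5413.534ms=48/7b +676.692ms=6/7b
6) 6090.226ms=54/7b +676.692ms=6/7b
7) 6766.917ms=60/7b +676.692ms=6/7b
8) 7443.609ms=66/7b +676.692ms=6/7b
9) 8120.301ms=72/7b +676.692ms=6/7b
10) 8796.992ms=78/7b +676.692ms=6/7b
11) 9473.684ms=12b +676.692ms=6/7b
12) 10150.376ms=90/7b +676.692ms=6/7b
13) 10827.068ms=96/7b +676.692ms=6/7b
14) 11503.759ms=102/7b +676.692ms=6/7b
15) 12180.451ms=108/7b +676.692ms=6/7b
16) 12857.143ms=114/7b +676.692ms=6/7b
17) 13533.835ms=120/7b +676.692ms=6/7b
18) 14210.526ms=18b +338.346ms=3/7b
19) 14548.872ms=129/7b +338.346ms=3/7b
20) 14887.218ms=132/7b +676.692ms=6/7b
21) 15563.91ms=138/7b +676.692ms=6/7b
22) 16240.602ms=144/7b +676.692ms=6/7b
23) 16917.293ms=150/7b +676.692ms=6/7b
24) 17593.985ms=156/7b +676.692ms=6/7b
25) 18270.677ms=162/7b +676.692ms=6/7b
Σ=24b of 24 (76bpm 6/8) — PASS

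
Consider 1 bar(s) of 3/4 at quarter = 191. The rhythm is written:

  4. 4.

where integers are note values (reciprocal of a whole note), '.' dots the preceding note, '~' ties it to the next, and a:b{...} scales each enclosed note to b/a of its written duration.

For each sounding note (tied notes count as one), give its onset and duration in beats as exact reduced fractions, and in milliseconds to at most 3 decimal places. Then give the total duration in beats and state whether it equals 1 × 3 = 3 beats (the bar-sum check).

1) 0.0ms=0b +471.204ms=3/2b
2) 471.204ms=3/2b +471.204ms=3/2b
Σ=3b of 3 (191bpm 3/4) — PASS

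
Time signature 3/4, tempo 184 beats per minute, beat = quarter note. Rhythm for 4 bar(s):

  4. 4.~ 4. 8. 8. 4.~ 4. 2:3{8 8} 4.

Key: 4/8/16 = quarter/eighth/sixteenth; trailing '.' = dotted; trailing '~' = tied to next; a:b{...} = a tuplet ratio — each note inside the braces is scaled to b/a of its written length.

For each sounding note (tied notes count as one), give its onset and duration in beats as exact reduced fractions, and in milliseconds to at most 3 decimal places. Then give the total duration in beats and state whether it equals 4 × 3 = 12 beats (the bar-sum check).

1) 0.0ms=0b +489.13ms=3/2b
2) 489.13ms=3/2b +978.261ms=3b
3) 1467.391ms=9/2b +244.565ms=3/4b
4) 1711.957ms=21/4b +244.565ms=3/4b
5) 1956.522ms=6b +978.261ms=3b
6) 2934.783ms=9b +244.565ms=3/4b
7) 3179.348ms=39/4b +244.565ms=3/4b
8) 3423.913ms=21/2b +489.13ms=3/2b
Σ=12b of 12 (184bpm 3/4) — PASS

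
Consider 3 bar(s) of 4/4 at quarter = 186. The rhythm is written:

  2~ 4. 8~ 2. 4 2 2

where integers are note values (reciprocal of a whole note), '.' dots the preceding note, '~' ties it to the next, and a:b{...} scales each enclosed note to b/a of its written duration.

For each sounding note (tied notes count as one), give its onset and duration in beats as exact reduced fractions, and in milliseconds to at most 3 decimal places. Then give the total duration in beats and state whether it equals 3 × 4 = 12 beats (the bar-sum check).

1) 0.0ms=0b +1129.032ms=7/2b
2) 1129.032ms=7/2b +1129.032ms=7/2b
3) 2258.065ms=7b +322.581ms=1b
4) 2580.645ms=8b +645.161ms=2b
5) 3225.806ms=10b +645.161ms=2b
Σ=12b of 12 (186bpm 4/4) — PASS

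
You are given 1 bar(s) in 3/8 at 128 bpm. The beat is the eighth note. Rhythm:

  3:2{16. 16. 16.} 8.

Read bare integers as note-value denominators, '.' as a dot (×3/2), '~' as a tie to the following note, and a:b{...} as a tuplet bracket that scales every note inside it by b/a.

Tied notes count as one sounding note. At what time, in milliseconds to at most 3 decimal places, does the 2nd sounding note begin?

note 2 onset = 1/2b = 234.375ms

1. 0.0ms @ 0 + 234.375ms (1/2)
2. 234.375ms @ 1/2 + 234.375ms (1/2)
3. 468.75ms @ 1 + 234.375ms (1/2)
4. 703.125ms @ 3/2 + 703.125ms (3/2)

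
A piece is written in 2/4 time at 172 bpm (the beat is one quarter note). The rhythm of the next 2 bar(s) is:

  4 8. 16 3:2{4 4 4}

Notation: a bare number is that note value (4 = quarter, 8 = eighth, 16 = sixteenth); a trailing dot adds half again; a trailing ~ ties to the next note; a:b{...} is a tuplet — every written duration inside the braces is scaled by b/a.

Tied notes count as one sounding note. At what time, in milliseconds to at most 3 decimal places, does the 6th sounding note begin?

note 6 onset = 10/3b = 1162.791ms

1. 0.0ms @ 0 + 348.837ms (1)
2. 348.837ms @ 1 + 261.628ms (3/4)
3. 610.465ms @ 7/4 + 87.209ms (1/4)
4. 697.674ms @ 2 + 232.558ms (2/3)
5. 930.233ms @ 8/3 + 232.558ms (2/3)
6. 1162.791ms @ 10/3 + 232.558ms (2/3)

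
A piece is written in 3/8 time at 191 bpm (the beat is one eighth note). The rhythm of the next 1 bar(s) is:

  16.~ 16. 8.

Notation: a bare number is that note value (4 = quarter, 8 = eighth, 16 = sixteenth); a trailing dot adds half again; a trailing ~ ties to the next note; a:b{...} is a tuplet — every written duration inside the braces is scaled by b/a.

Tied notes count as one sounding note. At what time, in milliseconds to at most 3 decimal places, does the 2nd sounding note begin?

1. 0.0ms @ 0 + 471.204ms (3/2)
2. 471.204ms @ 3/2 + 471.204ms (3/2)

note 2 onset = 3/2b = 471.204ms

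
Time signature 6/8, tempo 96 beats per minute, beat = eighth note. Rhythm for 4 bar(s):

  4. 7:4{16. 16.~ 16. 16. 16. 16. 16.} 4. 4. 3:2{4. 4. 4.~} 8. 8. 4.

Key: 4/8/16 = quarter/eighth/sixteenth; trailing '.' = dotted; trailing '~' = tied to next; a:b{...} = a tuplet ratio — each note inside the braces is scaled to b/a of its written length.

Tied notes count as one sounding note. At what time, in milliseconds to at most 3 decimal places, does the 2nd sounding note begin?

1. 0.0ms @ 0 + 1875.0ms (3)
2. 1875.0ms @ 3 + 267.857ms (3/7)
3. 2142.857ms @ 24/7 + 535.714ms (6/7)
4. 2678.571ms @ 30/7 + 267.857ms (3/7)
5. 2946.429ms @ 33/7 + 267.857ms (3/7)
6. 3214.286ms @ 36/7 + 267.857ms (3/7)
7. 3482.143ms @ 39/7 + 267.857ms (3/7)
8. 3750.0ms @ 6 + 1875.0ms (3)
9. 5625.0ms @ 9 + 1875.0ms (3)
10. 7500.0ms @ 12 + 1250.0ms (2)
11. 8750.0ms @ 14 + 1250.0ms (2)
12. 10000.0ms @ 16 + 2187.5ms (7/2)
13. 12187.5ms @ 39/2 + 937.5ms (3/2)
14. 13125.0ms @ 21 + 1875.0ms (3)

note 2 onset = 3b = 1875.0ms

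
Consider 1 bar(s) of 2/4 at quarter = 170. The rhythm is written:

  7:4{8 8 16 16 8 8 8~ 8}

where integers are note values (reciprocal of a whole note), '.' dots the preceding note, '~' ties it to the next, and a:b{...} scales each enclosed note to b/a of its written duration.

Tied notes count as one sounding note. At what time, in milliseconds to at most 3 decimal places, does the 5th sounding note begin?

1. 0.0ms @ 0 + 100.84ms (2/7)
2. 100.84ms @ 2/7 + 100.84ms (2/7)
3. 201.681ms @ 4/7 + 50.42ms (1/7)
4. 252.101ms @ 5/7 + 50.42ms (1/7)
5. 302.521ms @ 6/7 + 100.84ms (2/7)
6. 403.361ms @ 8/7 + 100.84ms (2/7)
7. 504.202ms @ 10/7 + 201.681ms (4/7)

note 5 onset = 6/7b = 302.521ms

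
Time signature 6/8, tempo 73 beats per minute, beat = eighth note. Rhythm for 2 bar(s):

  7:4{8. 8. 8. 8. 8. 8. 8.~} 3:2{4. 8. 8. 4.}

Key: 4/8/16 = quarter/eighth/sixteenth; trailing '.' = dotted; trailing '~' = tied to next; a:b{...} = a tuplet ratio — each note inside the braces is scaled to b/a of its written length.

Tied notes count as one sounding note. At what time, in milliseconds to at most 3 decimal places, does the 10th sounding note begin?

1. 0.0ms @ 0 + 704.501ms (6/7)
2. 704.501ms @ 6/7 + 704.501ms (6/7)
3. 1409.002ms @ 12/7 + 704.501ms (6/7)
4. 2113.503ms @ 18/7 + 704.501ms (6/7)
5. 2818.004ms @ 24/7 + 704.501ms (6/7)
6. 3522.505ms @ 30/7 + 704.501ms (6/7)
7. 4227.006ms @ 36/7 + 2348.337ms (20/7)
8. 6575.342ms @ 8 + 821.918ms (1)
9. 7397.26ms @ 9 + 821.918ms (1)
10. 8219.178ms @ 10 + 1643.836ms (2)

note 10 onset = 10b = 8219.178ms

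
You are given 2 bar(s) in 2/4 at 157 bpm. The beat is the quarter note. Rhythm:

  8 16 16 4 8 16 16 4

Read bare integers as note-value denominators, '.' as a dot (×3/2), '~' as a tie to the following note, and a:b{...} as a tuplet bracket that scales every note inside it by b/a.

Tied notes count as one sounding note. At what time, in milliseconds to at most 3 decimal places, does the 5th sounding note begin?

note 5 onset = 2b = 764.331ms

1. 0.0ms @ 0 + 191.083ms (1/2)
2. 191.083ms @ 1/2 + 95.541ms (1/4)
3. 286.624ms @ 3/4 + 95.541ms (1/4)
4. 382.166ms @ 1 + 382.166ms (1)
5. 764.331ms @ 2 + 191.083ms (1/2)
6. 955.414ms @ 5/2 + 95.541ms (1/4)
7. 1050.955ms @ 11/4 + 95.541ms (1/4)
8. 1146.497ms @ 3 + 382.166ms (1)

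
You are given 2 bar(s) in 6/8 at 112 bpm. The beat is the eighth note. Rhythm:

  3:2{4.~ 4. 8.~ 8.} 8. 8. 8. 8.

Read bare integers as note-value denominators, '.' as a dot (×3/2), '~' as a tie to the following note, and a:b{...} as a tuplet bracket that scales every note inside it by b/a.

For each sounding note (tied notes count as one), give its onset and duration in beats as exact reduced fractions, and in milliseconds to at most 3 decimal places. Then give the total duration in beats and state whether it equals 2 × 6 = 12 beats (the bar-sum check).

1) 0.0ms=0b +2142.857ms=4b
2) 2142.857ms=4b +1071.429ms=2b
3) 3214.286ms=6b +803.571ms=3/2b
4) 4017.857ms=15/2b +803.571ms=3/2b
5) 4821.429ms=9b +803.571ms=3/2b
6) 5625.0ms=21/2b +803.571ms=3/2b
Σ=12b of 12 (112bpm 6/8) — PASS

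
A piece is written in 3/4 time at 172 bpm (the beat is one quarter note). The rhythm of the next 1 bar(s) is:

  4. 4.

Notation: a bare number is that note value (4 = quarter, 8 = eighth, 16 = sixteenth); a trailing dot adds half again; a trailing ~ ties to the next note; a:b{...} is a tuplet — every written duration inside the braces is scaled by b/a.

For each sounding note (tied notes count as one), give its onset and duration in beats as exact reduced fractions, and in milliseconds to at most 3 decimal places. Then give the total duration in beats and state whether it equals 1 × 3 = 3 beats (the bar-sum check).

1) 0.0ms=0b +523.256ms=3/2b
2) 523.256ms=3/2b +523.256ms=3/2b
Σ=3b of 3 (172bpm 3/4) — PASS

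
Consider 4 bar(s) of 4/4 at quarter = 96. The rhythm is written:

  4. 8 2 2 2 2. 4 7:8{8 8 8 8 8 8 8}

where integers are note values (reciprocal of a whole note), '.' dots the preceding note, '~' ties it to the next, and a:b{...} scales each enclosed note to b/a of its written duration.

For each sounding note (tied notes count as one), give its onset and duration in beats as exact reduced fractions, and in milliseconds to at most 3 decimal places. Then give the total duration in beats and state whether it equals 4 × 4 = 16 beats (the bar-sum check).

1) 0.0ms=0b +937.5ms=3/2b
2) 937.5ms=3/2b +312.5ms=1/2b
3) 1250.0ms=2b +1250.0ms=2b
4) 2500.0ms=4b +1250.0ms=2b
5) 3750.0ms=6b +1250.0ms=2b
6) 5000.0ms=8b +1875.0ms=3b
7) 6875.0ms=11b +625.0ms=1b
8) 7500.0ms=12b +357.143ms=4/7b
9) 7857.143ms=88/7b +357.143ms=4/7b
10) 8214.286ms=92/7b +357.143ms=4/7b
11) 8571.429ms=96/7b +357.143ms=4/7b
12) 8928.571ms=100/7b +357.143ms=4/7b
13) 9285.714ms=104/7b +357.143ms=4/7b
14) 9642.857ms=108/7b +357.143ms=4/7b
Σ=16b of 16 (96bpm 4/4) — PASS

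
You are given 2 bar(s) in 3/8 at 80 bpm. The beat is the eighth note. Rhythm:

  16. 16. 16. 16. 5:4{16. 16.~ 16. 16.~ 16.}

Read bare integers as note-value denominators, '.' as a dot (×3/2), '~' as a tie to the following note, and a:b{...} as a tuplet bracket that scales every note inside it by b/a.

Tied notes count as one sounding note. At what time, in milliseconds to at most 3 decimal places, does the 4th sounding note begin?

1. 0.0ms @ 0 + 562.5ms (3/4)
2. 562.5ms @ 3/4 + 562.5ms (3/4)
3. 1125.0ms @ 3/2 + 562.5ms (3/4)
4. 1687.5ms @ 9/4 + 562.5ms (3/4)
5. 2250.0ms @ 3 + 450.0ms (3/5)
6. 2700.0ms @ 18/5 + 900.0ms (6/5)
7. 3600.0ms @ 24/5 + 900.0ms (6/5)

note 4 onset = 9/4b = 1687.5ms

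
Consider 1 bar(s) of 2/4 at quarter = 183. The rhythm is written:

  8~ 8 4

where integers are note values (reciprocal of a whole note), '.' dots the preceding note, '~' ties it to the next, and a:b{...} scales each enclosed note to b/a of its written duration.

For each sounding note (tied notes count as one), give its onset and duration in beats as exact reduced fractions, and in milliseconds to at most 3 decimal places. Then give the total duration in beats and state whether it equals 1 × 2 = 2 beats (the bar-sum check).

1) 0.0ms=0b +327.869ms=1b
2) 327.869ms=1b +327.869ms=1b
Σ=2b of 2 (183bpm 2/4) — PASS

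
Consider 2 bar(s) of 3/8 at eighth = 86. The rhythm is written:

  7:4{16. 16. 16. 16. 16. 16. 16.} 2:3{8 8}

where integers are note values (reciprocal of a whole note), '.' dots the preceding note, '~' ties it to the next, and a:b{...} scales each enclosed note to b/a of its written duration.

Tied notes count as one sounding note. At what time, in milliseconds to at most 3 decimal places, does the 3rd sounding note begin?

note 3 onset = 6/7b = 598.007ms

1. 0.0ms @ 0 + 299.003ms (3/7)
2. 299.003ms @ 3/7 + 299.003ms (3/7)
3. 598.007ms @ 6/7 + 299.003ms (3/7)
4. 897.01ms @ 9/7 + 299.003ms (3/7)
5. 1196.013ms @ 12/7 + 299.003ms (3/7)
6. 1495.017ms @ 15/7 + 299.003ms (3/7)
7. 1794.02ms @ 18/7 + 299.003ms (3/7)
8. 2093.023ms @ 3 + 1046.512ms (3/2)
9. 3139.535ms @ 9/2 + 1046.512ms (3/2)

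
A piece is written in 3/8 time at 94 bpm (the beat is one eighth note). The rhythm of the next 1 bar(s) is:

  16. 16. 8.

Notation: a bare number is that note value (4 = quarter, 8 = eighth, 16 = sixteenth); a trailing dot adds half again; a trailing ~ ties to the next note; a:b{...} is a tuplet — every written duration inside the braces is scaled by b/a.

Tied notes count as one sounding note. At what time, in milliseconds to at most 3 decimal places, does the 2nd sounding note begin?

1. 0.0ms @ 0 + 478.723ms (3/4)
2. 478.723ms @ 3/4 + 478.723ms (3/4)
3. 957.447ms @ 3/2 + 957.447ms (3/2)

note 2 onset = 3/4b = 478.723ms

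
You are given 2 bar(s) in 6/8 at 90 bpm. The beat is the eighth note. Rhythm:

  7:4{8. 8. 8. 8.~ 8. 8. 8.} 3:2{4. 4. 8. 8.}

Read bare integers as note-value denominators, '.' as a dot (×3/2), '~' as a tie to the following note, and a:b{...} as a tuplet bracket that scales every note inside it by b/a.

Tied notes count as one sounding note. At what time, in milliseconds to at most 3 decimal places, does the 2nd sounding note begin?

note 2 onset = 6/7b = 571.429ms

1. 0.0ms @ 0 + 571.429ms (6/7)
2. 571.429ms @ 6/7 + 571.429ms (6/7)
3. 1142.857ms @ 12/7 + 571.429ms (6/7)
4. 1714.286ms @ 18/7 + 1142.857ms (12/7)
5. 2857.143ms @ 30/7 + 571.429ms (6/7)
6. 3428.571ms @ 36/7 + 571.429ms (6/7)
7. 4000.0ms @ 6 + 1333.333ms (2)
8. 5333.333ms @ 8 + 1333.333ms (2)
9. 6666.667ms @ 10 + 666.667ms (1)
10. 7333.333ms @ 11 + 666.667ms (1)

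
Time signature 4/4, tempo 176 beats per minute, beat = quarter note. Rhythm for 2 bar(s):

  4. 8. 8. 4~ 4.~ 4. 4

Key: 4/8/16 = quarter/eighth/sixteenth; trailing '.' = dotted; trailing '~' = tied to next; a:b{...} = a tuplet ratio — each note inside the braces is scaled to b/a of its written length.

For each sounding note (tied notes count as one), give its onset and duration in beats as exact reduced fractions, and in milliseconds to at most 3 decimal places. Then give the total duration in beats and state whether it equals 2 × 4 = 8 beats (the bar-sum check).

1) 0.0ms=0b +511.364ms=3/2b
2) 511.364ms=3/2b +255.682ms=3/4b
3) 767.045ms=9/4b +255.682ms=3/4b
4) 1022.727ms=3b +1363.636ms=4b
5) 2386.364ms=7b +340.909ms=1b
Σ=8b of 8 (176bpm 4/4) — PASS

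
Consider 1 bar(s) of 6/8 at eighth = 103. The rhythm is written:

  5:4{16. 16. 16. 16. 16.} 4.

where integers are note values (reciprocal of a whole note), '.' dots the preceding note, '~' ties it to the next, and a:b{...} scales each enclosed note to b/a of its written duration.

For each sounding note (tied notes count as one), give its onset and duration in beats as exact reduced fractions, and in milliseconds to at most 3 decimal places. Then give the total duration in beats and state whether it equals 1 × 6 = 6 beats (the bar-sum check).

1) 0.0ms=0b +349.515ms=3/5b
2) 349.515ms=3/5b +349.515ms=3/5b
3) 699.029ms=6/5b +349.515ms=3/5b
4) 1048.544ms=9/5b +349.515ms=3/5b
5) 1398.058ms=12/5b +349.515ms=3/5b
6) 1747.573ms=3b +1747.573ms=3b
Σ=6b of 6 (103bpm 6/8) — PASS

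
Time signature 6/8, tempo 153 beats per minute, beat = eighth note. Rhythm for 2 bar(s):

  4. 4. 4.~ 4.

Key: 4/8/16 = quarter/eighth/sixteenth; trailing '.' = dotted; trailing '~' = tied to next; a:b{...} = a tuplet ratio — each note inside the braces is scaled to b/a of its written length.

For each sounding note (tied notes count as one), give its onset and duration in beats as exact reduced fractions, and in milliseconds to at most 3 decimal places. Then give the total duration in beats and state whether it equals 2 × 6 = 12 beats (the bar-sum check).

1) 0.0ms=0b +1176.471ms=3b
2) 1176.471ms=3b +1176.471ms=3b
3) 2352.941ms=6b +2352.941ms=6b
Σ=12b of 12 (153bpm 6/8) — PASS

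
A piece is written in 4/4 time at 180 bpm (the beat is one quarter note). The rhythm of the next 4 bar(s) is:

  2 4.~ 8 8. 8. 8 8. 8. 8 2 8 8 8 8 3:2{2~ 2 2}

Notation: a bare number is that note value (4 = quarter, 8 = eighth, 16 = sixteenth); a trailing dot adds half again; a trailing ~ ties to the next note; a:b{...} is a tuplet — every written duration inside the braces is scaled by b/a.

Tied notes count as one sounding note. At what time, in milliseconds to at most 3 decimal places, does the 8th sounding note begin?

note 8 onset = 15/2b = 2500.0ms

1. 0.0ms @ 0 + 666.667ms (2)
2. 666.667ms @ 2 + 666.667ms (2)
3. 1333.333ms @ 4 + 250.0ms (3/4)
4. 1583.333ms @ 19/4 + 250.0ms (3/4)
5. 1833.333ms @ 11/2 + 166.667ms (1/2)
6. 2000.0ms @ 6 + 250.0ms (3/4)
7. 2250.0ms @ 27/4 + 250.0ms (3/4)
8. 2500.0ms @ 15/2 + 166.667ms (1/2)
9. 2666.667ms @ 8 + 666.667ms (2)
10. 3333.333ms @ 10 + 166.667ms (1/2)
11. 3500.0ms @ 21/2 + 166.667ms (1/2)
12. 3666.667ms @ 11 + 166.667ms (1/2)
13. 3833.333ms @ 23/2 + 166.667ms (1/2)
14. 4000.0ms @ 12 + 888.889ms (8/3)
15. 4888.889ms @ 44/3 + 444.444ms (4/3)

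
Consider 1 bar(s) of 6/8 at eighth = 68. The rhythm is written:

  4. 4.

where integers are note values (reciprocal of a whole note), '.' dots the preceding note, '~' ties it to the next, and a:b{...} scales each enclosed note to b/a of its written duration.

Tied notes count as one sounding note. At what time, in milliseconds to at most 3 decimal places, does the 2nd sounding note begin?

1. 0.0ms @ 0 + 2647.059ms (3)
2. 2647.059ms @ 3 + 2647.059ms (3)

note 2 onset = 3b = 2647.059ms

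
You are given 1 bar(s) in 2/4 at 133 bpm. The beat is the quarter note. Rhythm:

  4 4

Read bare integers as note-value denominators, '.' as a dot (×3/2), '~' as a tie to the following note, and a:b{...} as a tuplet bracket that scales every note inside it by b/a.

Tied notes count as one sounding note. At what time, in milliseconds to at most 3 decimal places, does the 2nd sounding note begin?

1. 0.0ms @ 0 + 451.128ms (1)
2. 451.128ms @ 1 + 451.128ms (1)

note 2 onset = 1b = 451.128ms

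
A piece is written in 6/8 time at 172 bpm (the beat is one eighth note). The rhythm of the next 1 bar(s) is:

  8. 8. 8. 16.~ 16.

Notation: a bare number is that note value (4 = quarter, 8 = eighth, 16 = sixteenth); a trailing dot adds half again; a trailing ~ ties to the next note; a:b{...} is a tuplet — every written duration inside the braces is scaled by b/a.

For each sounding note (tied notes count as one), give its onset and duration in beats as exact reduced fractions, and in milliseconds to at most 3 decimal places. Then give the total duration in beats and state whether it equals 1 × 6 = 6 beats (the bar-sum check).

1) 0.0ms=0b +523.256ms=3/2b
2) 523.256ms=3/2b +523.256ms=3/2b
3) 1046.512ms=3b +523.256ms=3/2b
4) 1569.767ms=9/2b +523.256ms=3/2b
Σ=6b of 6 (172bpm 6/8) — PASS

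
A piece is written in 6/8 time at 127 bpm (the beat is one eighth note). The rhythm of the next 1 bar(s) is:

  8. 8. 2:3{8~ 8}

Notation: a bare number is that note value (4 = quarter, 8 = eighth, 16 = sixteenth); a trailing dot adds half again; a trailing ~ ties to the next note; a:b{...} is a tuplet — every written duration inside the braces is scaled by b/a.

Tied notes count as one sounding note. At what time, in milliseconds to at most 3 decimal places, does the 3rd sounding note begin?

1. 0.0ms @ 0 + 708.661ms (3/2)
2. 708.661ms @ 3/2 + 708.661ms (3/2)
3. 1417.323ms @ 3 + 1417.323ms (3)

note 3 onset = 3b = 1417.323ms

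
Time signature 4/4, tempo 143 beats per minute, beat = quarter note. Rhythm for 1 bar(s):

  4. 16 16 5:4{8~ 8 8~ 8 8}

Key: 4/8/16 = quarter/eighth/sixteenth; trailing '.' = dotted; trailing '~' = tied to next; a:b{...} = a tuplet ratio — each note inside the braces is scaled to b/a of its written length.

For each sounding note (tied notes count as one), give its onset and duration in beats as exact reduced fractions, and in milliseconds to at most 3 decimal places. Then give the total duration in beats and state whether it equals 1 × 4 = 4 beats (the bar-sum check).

1) 0.0ms=0b +629.371ms=3/2b
2) 629.371ms=3/2b +104.895ms=1/4b
3) 734.266ms=7/4b +104.895ms=1/4b
4) 839.161ms=2b +335.664ms=4/5b
5) 1174.825ms=14/5b +335.664ms=4/5b
6) 1510.49ms=18/5b +167.832ms=2/5b
Σ=4b of 4 (143bpm 4/4) — PASS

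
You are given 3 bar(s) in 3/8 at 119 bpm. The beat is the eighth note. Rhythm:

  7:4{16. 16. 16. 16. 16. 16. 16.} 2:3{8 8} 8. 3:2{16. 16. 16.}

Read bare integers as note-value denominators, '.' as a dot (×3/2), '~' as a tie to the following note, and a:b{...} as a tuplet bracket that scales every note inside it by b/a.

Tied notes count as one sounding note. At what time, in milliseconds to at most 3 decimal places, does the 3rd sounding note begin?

1. 0.0ms @ 0 + 216.086ms (3/7)
2. 216.086ms @ 3/7 + 216.086ms (3/7)
3. 432.173ms @ 6/7 + 216.086ms (3/7)
4. 648.259ms @ 9/7 + 216.086ms (3/7)
5. 864.346ms @ 12/7 + 216.086ms (3/7)
6. 1080.432ms @ 15/7 + 216.086ms (3/7)
7. 1296.519ms @ 18/7 + 216.086ms (3/7)
8. 1512.605ms @ 3 + 756.303ms (3/2)
9. 2268.908ms @ 9/2 + 756.303ms (3/2)
10. 3025.21ms @ 6 + 756.303ms (3/2)
11. 3781.513ms @ 15/2 + 252.101ms (1/2)
12. 4033.613ms @ 8 + 252.101ms (1/2)
13. 4285.714ms @ 17/2 + 252.101ms (1/2)

note 3 onset = 6/7b = 432.173ms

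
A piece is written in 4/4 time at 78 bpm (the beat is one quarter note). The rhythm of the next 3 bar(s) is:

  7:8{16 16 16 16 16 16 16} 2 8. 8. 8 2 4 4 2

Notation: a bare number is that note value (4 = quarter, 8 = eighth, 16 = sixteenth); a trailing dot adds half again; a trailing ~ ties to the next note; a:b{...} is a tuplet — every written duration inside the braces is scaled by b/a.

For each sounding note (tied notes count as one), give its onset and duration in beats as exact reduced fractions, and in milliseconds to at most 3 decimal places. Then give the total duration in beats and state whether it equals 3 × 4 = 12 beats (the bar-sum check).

1) 0.0ms=0b +219.78ms=2/7b
2) 219.78ms=2/7b +219.78ms=2/7b
3) 439.56ms=4/7b +219.78ms=2/7b
4) 659.341ms=6/7b +219.78ms=2/7b
5) 879.121ms=8/7b +219.78ms=2/7b
6) 1098.901ms=10/7b +219.78ms=2/7b
7) 1318.681ms=12/7b +219.78ms=2/7b
8) 1538.462ms=2b +1538.462ms=2b
9) 3076.923ms=4b +576.923ms=3/4b
10) 3653.846ms=19/4b +576.923ms=3/4b
11) 4230.769ms=11/2b +384.615ms=1/2b
12) 4615.385ms=6b +1538.462ms=2b
13) 6153.846ms=8b +769.231ms=1b
14) 6923.077ms=9b +769.231ms=1b
15) 7692.308ms=10b +1538.462ms=2b
Σ=12b of 12 (78bpm 4/4) — PASS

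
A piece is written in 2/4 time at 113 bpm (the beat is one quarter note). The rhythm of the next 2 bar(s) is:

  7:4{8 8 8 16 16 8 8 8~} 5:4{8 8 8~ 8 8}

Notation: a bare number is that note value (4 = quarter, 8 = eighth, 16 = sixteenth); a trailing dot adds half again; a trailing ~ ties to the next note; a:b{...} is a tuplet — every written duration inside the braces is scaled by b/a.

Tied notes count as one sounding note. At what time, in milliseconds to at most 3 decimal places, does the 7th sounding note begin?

note 7 onset = 10/7b = 758.534ms

1. 0.0ms @ 0 + 151.707ms (2/7)
2. 151.707ms @ 2/7 + 151.707ms (2/7)
3. 303.413ms @ 4/7 + 151.707ms (2/7)
4. 455.12ms @ 6/7 + 75.853ms (1/7)
5. 530.973ms @ 1 + 75.853ms (1/7)
6. 606.827ms @ 8/7 + 151.707ms (2/7)
7. 758.534ms @ 10/7 + 151.707ms (2/7)
8. 910.24ms @ 12/7 + 364.096ms (24/35)
9. 1274.336ms @ 12/5 + 212.389ms (2/5)
10. 1486.726ms @ 14/5 + 424.779ms (4/5)
11. 1911.504ms @ 18/5 + 212.389ms (2/5)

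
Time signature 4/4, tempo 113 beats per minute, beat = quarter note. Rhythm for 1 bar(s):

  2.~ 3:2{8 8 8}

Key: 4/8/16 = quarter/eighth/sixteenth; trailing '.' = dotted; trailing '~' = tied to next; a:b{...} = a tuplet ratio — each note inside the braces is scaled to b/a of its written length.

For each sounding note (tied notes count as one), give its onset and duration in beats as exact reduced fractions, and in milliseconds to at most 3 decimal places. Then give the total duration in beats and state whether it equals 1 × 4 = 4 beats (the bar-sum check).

1) 0.0ms=0b +1769.912ms=10/3b
2) 1769.912ms=10/3b +176.991ms=1/3b
3) 1946.903ms=11/3b +176.991ms=1/3b
Σ=4b of 4 (113bpm 4/4) — PASS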